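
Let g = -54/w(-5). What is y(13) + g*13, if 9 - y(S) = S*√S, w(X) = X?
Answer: 747/5 - 13*√13 ≈ 102.53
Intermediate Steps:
y(S) = 9 - S^(3/2) (y(S) = 9 - S*√S = 9 - S^(3/2))
g = 54/5 (g = -54/(-5) = -54*(-⅕) = 54/5 ≈ 10.800)
y(13) + g*13 = (9 - 13^(3/2)) + (54/5)*13 = (9 - 13*√13) + 702/5 = 747/5 - 13*√13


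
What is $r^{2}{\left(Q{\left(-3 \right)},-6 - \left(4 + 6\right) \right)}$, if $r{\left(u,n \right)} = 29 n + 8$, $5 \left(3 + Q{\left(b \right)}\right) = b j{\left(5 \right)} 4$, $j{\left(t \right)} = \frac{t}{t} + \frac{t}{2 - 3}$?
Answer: $207936$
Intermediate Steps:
$j{\left(t \right)} = 1 - t$ ($j{\left(t \right)} = 1 + \frac{t}{2 - 3} = 1 + \frac{t}{-1} = 1 + t \left(-1\right) = 1 - t$)
$Q{\left(b \right)} = -3 - \frac{16 b}{5}$ ($Q{\left(b \right)} = -3 + \frac{b \left(1 - 5\right) 4}{5} = -3 + \frac{b \left(-4\right) 4}{5} = -3 + \frac{- 4 b 4}{5} = -3 + \frac{\left(-16\right) b}{5} = -3 - \frac{16 b}{5}$)
$r{\left(u,n \right)} = 8 + 29 n$
$r^{2}{\left(Q{\left(-3 \right)},-6 - \left(4 + 6\right) \right)} = \left(8 + 29 \left(-6 - \left(4 + 6\right)\right)\right)^{2} = \left(8 + 29 \left(-6 - 10\right)\right)^{2} = \left(8 + 29 \left(-16\right)\right)^{2} = \left(8 - 464\right)^{2} = \left(-456\right)^{2} = 207936$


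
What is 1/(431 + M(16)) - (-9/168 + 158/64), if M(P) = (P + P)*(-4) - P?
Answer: -22149/9184 ≈ -2.4117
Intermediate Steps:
M(P) = -9*P (M(P) = (2*P)*(-4) - P = -8*P - P = -9*P)
1/(431 + M(16)) - (-9/168 + 158/64) = 1/(431 - 9*16) - (-9/168 + 158/64) = 1/(431 - 144) - (-9*1/168 + 158*(1/64)) = 1/287 - (-3/56 + 79/32) = 1/287 - 1*541/224 = 1/287 - 541/224 = -22149/9184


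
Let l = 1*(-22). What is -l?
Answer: 22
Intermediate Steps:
l = -22
-l = -1*(-22) = 22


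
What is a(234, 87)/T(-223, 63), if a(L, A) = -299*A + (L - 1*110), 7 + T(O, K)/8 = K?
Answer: -25889/448 ≈ -57.788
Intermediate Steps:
T(O, K) = -56 + 8*K
a(L, A) = -110 + L - 299*A (a(L, A) = -299*A + (L - 110) = -299*A + (-110 + L) = -110 + L - 299*A)
a(234, 87)/T(-223, 63) = (-110 + 234 - 299*87)/(-56 + 8*63) = (-110 + 234 - 26013)/(-56 + 504) = -25889/448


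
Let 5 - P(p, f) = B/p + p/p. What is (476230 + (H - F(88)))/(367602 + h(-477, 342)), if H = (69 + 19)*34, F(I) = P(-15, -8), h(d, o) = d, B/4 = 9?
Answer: 2396078/1835625 ≈ 1.3053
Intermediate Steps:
B = 36 (B = 4*9 = 36)
P(p, f) = 4 - 36/p (P(p, f) = 5 - (36/p + p/p) = 5 - (36/p + 1) = 5 - (1 + 36/p) = 5 + (-1 - 36/p) = 4 - 36/p)
F(I) = 32/5 (F(I) = 4 - 36/(-15) = 4 - 36*(-1/15) = 4 + 12/5 = 32/5)
H = 2992 (H = 88*34 = 2992)
(476230 + (H - F(88)))/(367602 + h(-477, 342)) = (476230 + (2992 - 1*32/5))/(367602 - 477) = (476230 + (2992 - 32/5))/367125 = (476230 + 14928/5)*(1/367125) = (2396078/5)*(1/367125) = 2396078/1835625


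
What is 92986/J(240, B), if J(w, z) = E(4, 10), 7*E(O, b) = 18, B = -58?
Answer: 325451/9 ≈ 36161.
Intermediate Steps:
E(O, b) = 18/7 (E(O, b) = (1/7)*18 = 18/7)
J(w, z) = 18/7
92986/J(240, B) = 92986/(18/7) = 92986*(7/18) = 325451/9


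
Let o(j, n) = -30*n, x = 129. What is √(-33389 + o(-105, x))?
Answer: I*√37259 ≈ 193.03*I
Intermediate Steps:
√(-33389 + o(-105, x)) = √(-33389 - 30*129) = √(-33389 - 3870) = √(-37259) = I*√37259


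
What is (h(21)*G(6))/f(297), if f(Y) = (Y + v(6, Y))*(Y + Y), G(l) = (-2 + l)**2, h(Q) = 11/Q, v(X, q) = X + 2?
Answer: 8/172935 ≈ 4.6260e-5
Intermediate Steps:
v(X, q) = 2 + X
f(Y) = 2*Y*(8 + Y) (f(Y) = (Y + (2 + 6))*(Y + Y) = (Y + 8)*(2*Y) = (8 + Y)*(2*Y) = 2*Y*(8 + Y))
(h(21)*G(6))/f(297) = ((11/21)*(-2 + 6)**2)/((2*297*(8 + 297))) = ((11*(1/21))*4**2)/((2*297*305)) = ((11/21)*16)/181170 = (176/21)*(1/181170) = 8/172935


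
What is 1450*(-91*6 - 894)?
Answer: -2088000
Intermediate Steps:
1450*(-91*6 - 894) = 1450*(-546 - 894) = 1450*(-1440) = -2088000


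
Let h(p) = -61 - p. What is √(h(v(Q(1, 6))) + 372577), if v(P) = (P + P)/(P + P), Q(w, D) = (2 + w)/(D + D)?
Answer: √372515 ≈ 610.34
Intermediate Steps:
Q(w, D) = (2 + w)/(2*D) (Q(w, D) = (2 + w)/((2*D)) = (2 + w)*(1/(2*D)) = (2 + w)/(2*D))
v(P) = 1 (v(P) = (2*P)/((2*P)) = (2*P)*(1/(2*P)) = 1)
√(h(v(Q(1, 6))) + 372577) = √((-61 - 1*1) + 372577) = √((-61 - 1) + 372577) = √(-62 + 372577) = √372515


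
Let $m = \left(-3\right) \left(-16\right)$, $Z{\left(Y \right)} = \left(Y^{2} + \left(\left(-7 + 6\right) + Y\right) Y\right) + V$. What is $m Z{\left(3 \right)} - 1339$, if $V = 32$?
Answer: $917$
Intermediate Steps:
$Z{\left(Y \right)} = 32 + Y^{2} + Y \left(-1 + Y\right)$ ($Z{\left(Y \right)} = \left(Y^{2} + \left(\left(-7 + 6\right) + Y\right) Y\right) + 32 = \left(Y^{2} + \left(-1 + Y\right) Y\right) + 32 = \left(Y^{2} + Y \left(-1 + Y\right)\right) + 32 = 32 + Y^{2} + Y \left(-1 + Y\right)$)
$m = 48$
$m Z{\left(3 \right)} - 1339 = 48 \left(32 - 3 + 2 \cdot 3^{2}\right) - 1339 = 48 \left(32 - 3 + 2 \cdot 9\right) - 1339 = 48 \left(32 - 3 + 18\right) - 1339 = 48 \cdot 47 - 1339 = 2256 - 1339 = 917$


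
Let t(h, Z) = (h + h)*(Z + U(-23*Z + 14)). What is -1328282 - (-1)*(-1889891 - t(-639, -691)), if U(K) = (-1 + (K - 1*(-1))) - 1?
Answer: 16226597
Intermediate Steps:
U(K) = -1 + K (U(K) = (-1 + (K + 1)) - 1 = (-1 + (1 + K)) - 1 = K - 1 = -1 + K)
t(h, Z) = 2*h*(13 - 22*Z) (t(h, Z) = (h + h)*(Z + (-1 + (-23*Z + 14))) = (2*h)*(Z + (-1 + (14 - 23*Z))) = (2*h)*(Z + (13 - 23*Z)) = (2*h)*(13 - 22*Z) = 2*h*(13 - 22*Z))
-1328282 - (-1)*(-1889891 - t(-639, -691)) = -1328282 - (-1)*(-1889891 - 2*(-639)*(13 - 22*(-691))) = -1328282 - (-1)*(-1889891 - 2*(-639)*(13 + 15202)) = -1328282 - (-1)*(-1889891 - 2*(-639)*15215) = -1328282 - (-1)*(-1889891 - 1*(-19444770)) = -1328282 - (-1)*(-1889891 + 19444770) = -1328282 - (-1)*17554879 = -1328282 - 1*(-17554879) = -1328282 + 17554879 = 16226597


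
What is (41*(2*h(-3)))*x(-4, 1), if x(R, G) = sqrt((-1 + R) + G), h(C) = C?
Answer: -492*I ≈ -492.0*I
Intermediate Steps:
x(R, G) = sqrt(-1 + G + R)
(41*(2*h(-3)))*x(-4, 1) = (41*(2*(-3)))*sqrt(-1 + 1 - 4) = (41*(-6))*sqrt(-4) = -492*I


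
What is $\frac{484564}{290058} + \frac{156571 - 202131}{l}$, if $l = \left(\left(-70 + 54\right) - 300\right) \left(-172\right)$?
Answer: $\frac{820123753}{985327026} \approx 0.83234$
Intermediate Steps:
$l = 54352$ ($l = \left(-16 - 300\right) \left(-172\right) = \left(-316\right) \left(-172\right) = 54352$)
$\frac{484564}{290058} + \frac{156571 - 202131}{l} = \frac{484564}{290058} + \frac{156571 - 202131}{54352} = 484564 \cdot \frac{1}{290058} + \left(156571 - 202131\right) \frac{1}{54352} = \frac{242282}{145029} - \frac{5695}{6794} = \frac{820123753}{985327026}$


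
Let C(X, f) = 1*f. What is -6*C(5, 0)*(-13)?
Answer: 0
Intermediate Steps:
C(X, f) = f
-6*C(5, 0)*(-13) = -6*0*(-13) = 0*(-13) = 0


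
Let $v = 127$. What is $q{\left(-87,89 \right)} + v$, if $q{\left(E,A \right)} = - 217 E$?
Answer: $19006$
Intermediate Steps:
$q{\left(-87,89 \right)} + v = \left(-217\right) \left(-87\right) + 127 = 18879 + 127 = 19006$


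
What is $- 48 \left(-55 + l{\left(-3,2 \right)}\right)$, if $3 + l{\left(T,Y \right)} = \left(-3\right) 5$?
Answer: $3504$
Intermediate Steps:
$l{\left(T,Y \right)} = -18$ ($l{\left(T,Y \right)} = -3 - 15 = -18$)
$- 48 \left(-55 + l{\left(-3,2 \right)}\right) = - 48 \left(-55 - 18\right) = \left(-48\right) \left(-73\right) = 3504$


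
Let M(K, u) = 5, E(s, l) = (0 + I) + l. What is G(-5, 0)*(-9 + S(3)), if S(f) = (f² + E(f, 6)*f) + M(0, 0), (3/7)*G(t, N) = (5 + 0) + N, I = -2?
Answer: 595/3 ≈ 198.33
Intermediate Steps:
E(s, l) = -2 + l (E(s, l) = (0 - 2) + l = -2 + l)
G(t, N) = 35/3 + 7*N/3 (G(t, N) = 7*((5 + 0) + N)/3 = 7*(5 + N)/3 = 35/3 + 7*N/3)
S(f) = 5 + f² + 4*f (S(f) = (f² + (-2 + 6)*f) + 5 = (f² + 4*f) + 5 = 5 + f² + 4*f)
G(-5, 0)*(-9 + S(3)) = (35/3 + (7/3)*0)*(-9 + (5 + 3² + 4*3)) = (35/3 + 0)*(-9 + (5 + 9 + 12)) = 35*(-9 + 26)/3 = (35/3)*17 = 595/3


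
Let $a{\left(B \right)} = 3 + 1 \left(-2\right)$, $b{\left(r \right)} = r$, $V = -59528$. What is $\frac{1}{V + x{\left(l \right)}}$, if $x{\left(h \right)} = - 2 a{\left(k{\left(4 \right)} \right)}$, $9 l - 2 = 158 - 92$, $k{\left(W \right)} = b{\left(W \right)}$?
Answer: $- \frac{1}{59530} \approx -1.6798 \cdot 10^{-5}$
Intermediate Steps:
$k{\left(W \right)} = W$
$l = \frac{68}{9}$ ($l = \frac{2}{9} + \frac{158 - 92}{9} = \frac{2}{9} + \frac{1}{9} \cdot 66 = \frac{2}{9} + \frac{22}{3} = \frac{68}{9} \approx 7.5556$)
$a{\left(B \right)} = 1$ ($a{\left(B \right)} = 3 - 2 = 1$)
$x{\left(h \right)} = -2$ ($x{\left(h \right)} = \left(-2\right) 1 = -2$)
$\frac{1}{V + x{\left(l \right)}} = \frac{1}{-59528 - 2} = \frac{1}{-59530} = - \frac{1}{59530}$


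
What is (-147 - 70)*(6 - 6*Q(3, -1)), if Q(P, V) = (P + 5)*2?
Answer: 19530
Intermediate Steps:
Q(P, V) = 10 + 2*P (Q(P, V) = (5 + P)*2 = 10 + 2*P)
(-147 - 70)*(6 - 6*Q(3, -1)) = (-147 - 70)*(6 - 6*(10 + 2*3)) = -217*(6 - 6*(10 + 6)) = -217*(6 - 6*16) = -217*(6 - 96) = -217*(-90) = 19530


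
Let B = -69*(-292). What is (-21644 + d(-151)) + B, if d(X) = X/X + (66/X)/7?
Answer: -1580281/1057 ≈ -1495.1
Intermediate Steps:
d(X) = 1 + 66/(7*X) (d(X) = 1 + (66/X)*(⅐) = 1 + 66/(7*X))
B = 20148
(-21644 + d(-151)) + B = (-21644 + (66/7 - 151)/(-151)) + 20148 = (-21644 - 1/151*(-991/7)) + 20148 = (-21644 + 991/1057) + 20148 = -22876717/1057 + 20148 = -1580281/1057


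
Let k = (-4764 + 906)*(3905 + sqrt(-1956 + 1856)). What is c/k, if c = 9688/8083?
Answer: -3783164/47553197731275 + 9688*I/47553197731275 ≈ -7.9556e-8 + 2.0373e-10*I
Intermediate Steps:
c = 9688/8083 (c = 9688*(1/8083) = 9688/8083 ≈ 1.1986)
k = -15065490 - 38580*I (k = -3858*(3905 + sqrt(-100)) = -3858*(3905 + 10*I) = -15065490 - 38580*I ≈ -1.5065e+7 - 38580.0*I)
c/k = 9688/(8083*(-15065490 - 38580*I)) = 9688*((-15065490 + 38580*I)/226970477356500)/8083 = 2422*(-15065490 + 38580*I)/458650592118147375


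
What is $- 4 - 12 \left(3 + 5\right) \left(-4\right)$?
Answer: $-1536$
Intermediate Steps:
$- 4 - 12 \left(3 + 5\right) \left(-4\right) = - 4 \left(-12\right) 8 \left(-4\right) = - 4 \left(\left(-96\right) \left(-4\right)\right) = \left(-4\right) 384 = -1536$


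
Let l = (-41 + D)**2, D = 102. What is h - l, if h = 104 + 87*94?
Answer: 4561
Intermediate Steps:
h = 8282 (h = 104 + 8178 = 8282)
l = 3721 (l = (-41 + 102)**2 = 61**2 = 3721)
h - l = 8282 - 1*3721 = 8282 - 3721 = 4561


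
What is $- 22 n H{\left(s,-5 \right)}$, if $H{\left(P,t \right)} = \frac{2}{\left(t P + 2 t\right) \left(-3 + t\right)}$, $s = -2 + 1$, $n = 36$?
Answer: $- \frac{198}{5} \approx -39.6$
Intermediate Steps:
$s = -1$
$H{\left(P,t \right)} = \frac{2}{\left(-3 + t\right) \left(2 t + P t\right)}$ ($H{\left(P,t \right)} = \frac{2}{\left(P t + 2 t\right) \left(-3 + t\right)} = \frac{2}{\left(2 t + P t\right) \left(-3 + t\right)} = \frac{2}{\left(-3 + t\right) \left(2 t + P t\right)}$)
$- 22 n H{\left(s,-5 \right)} = \left(-22\right) 36 \frac{2}{\left(-5\right) \left(-6 - -3 + 2 \left(-5\right) - -5\right)} = - 792 \cdot 2 \left(- \frac{1}{5}\right) \frac{1}{-6 + 3 - 10 + 5} = - 792 \cdot 2 \left(- \frac{1}{5}\right) \frac{1}{-8} = - 792 \cdot 2 \left(- \frac{1}{5}\right) \left(- \frac{1}{8}\right) = \left(-792\right) \frac{1}{20} = - \frac{198}{5}$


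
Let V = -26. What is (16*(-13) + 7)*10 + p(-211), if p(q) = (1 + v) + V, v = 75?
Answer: -1960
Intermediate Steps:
p(q) = 50 (p(q) = (1 + 75) - 26 = 76 - 26 = 50)
(16*(-13) + 7)*10 + p(-211) = (16*(-13) + 7)*10 + 50 = (-208 + 7)*10 + 50 = -201*10 + 50 = -2010 + 50 = -1960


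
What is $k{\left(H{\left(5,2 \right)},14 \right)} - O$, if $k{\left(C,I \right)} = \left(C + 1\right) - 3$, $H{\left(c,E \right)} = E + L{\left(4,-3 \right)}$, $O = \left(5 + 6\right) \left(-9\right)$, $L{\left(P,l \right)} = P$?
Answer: $103$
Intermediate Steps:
$O = -99$ ($O = 11 \left(-9\right) = -99$)
$H{\left(c,E \right)} = 4 + E$ ($H{\left(c,E \right)} = E + 4 = 4 + E$)
$k{\left(C,I \right)} = -2 + C$ ($k{\left(C,I \right)} = \left(1 + C\right) - 3 = -2 + C$)
$k{\left(H{\left(5,2 \right)},14 \right)} - O = \left(-2 + \left(4 + 2\right)\right) - -99 = \left(-2 + 6\right) + 99 = 4 + 99 = 103$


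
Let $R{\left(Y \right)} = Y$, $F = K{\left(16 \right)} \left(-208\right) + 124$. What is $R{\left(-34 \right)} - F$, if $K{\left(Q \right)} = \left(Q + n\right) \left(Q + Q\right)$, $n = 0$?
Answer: $106338$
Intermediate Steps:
$K{\left(Q \right)} = 2 Q^{2}$ ($K{\left(Q \right)} = \left(Q + 0\right) \left(Q + Q\right) = Q 2 Q = 2 Q^{2}$)
$F = -106372$ ($F = 2 \cdot 16^{2} \left(-208\right) + 124 = 2 \cdot 256 \left(-208\right) + 124 = 512 \left(-208\right) + 124 = -106496 + 124 = -106372$)
$R{\left(-34 \right)} - F = -34 - -106372 = -34 + 106372 = 106338$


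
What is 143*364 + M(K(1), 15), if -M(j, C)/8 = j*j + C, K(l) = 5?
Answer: 51732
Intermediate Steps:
M(j, C) = -8*C - 8*j**2 (M(j, C) = -8*(j*j + C) = -8*(j**2 + C) = -8*(C + j**2) = -8*C - 8*j**2)
143*364 + M(K(1), 15) = 143*364 + (-8*15 - 8*5**2) = 52052 + (-120 - 8*25) = 52052 + (-120 - 200) = 52052 - 320 = 51732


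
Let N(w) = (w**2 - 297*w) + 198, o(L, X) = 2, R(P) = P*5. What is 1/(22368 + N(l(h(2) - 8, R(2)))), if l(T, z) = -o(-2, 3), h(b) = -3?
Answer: 1/23164 ≈ 4.3170e-5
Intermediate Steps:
R(P) = 5*P
l(T, z) = -2 (l(T, z) = -1*2 = -2)
N(w) = 198 + w**2 - 297*w
1/(22368 + N(l(h(2) - 8, R(2)))) = 1/(22368 + (198 + (-2)**2 - 297*(-2))) = 1/(22368 + (198 + 4 + 594)) = 1/(22368 + 796) = 1/23164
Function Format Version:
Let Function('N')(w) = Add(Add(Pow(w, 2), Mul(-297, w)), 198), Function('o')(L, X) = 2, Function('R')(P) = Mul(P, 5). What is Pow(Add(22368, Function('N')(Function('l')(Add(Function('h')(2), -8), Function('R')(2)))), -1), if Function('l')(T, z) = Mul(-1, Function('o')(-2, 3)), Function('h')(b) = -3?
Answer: Rational(1, 23164) ≈ 4.3170e-5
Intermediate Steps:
Function('R')(P) = Mul(5, P)
Function('l')(T, z) = -2 (Function('l')(T, z) = Mul(-1, 2) = -2)
Function('N')(w) = Add(198, Pow(w, 2), Mul(-297, w))
Pow(Add(22368, Function('N')(Function('l')(Add(Function('h')(2), -8), Function('R')(2)))), -1) = Pow(Add(22368, Add(198, Pow(-2, 2), Mul(-297, -2))), -1) = Pow(Add(22368, Add(198, 4, 594)), -1) = Pow(Add(22368, 796), -1) = Pow(23164, -1) = Rational(1, 23164)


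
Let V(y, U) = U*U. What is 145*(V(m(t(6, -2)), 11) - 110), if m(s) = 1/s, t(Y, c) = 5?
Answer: 1595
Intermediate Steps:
m(s) = 1/s
V(y, U) = U²
145*(V(m(t(6, -2)), 11) - 110) = 145*(11² - 110) = 145*(121 - 110) = 145*11 = 1595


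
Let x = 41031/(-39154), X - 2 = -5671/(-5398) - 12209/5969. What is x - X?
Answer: -647534983009/315391949987 ≈ -2.0531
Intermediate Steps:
X = 32387341/32220662 (X = 2 + (-5671/(-5398) - 12209/5969) = 2 + (-5671*(-1/5398) - 12209*1/5969) = 2 + (5671/5398 - 12209/5969) = 2 - 32053983/32220662 = 32387341/32220662 ≈ 1.0052)
x = -41031/39154 (x = 41031*(-1/39154) = -41031/39154 ≈ -1.0479)
x - X = -41031/39154 - 1*32387341/32220662 = -41031/39154 - 32387341/32220662 = -647534983009/315391949987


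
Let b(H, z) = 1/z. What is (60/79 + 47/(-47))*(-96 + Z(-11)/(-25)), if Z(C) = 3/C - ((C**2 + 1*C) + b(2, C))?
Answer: 478572/21725 ≈ 22.029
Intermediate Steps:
Z(C) = -C - C**2 + 2/C (Z(C) = 3/C - ((C**2 + 1*C) + 1/C) = 3/C - ((C**2 + C) + 1/C) = 3/C - ((C + C**2) + 1/C) = 3/C - (C + 1/C + C**2) = 3/C + (-C - 1/C - C**2) = -C - C**2 + 2/C)
(60/79 + 47/(-47))*(-96 + Z(-11)/(-25)) = (60/79 + 47/(-47))*(-96 + (-1*(-11) - 1*(-11)**2 + 2/(-11))/(-25)) = (60*(1/79) + 47*(-1/47))*(-96 + (11 - 1*121 + 2*(-1/11))*(-1/25)) = (60/79 - 1)*(-96 + (11 - 121 - 2/11)*(-1/25)) = -19*(-96 - 1212/11*(-1/25))/79 = -19*(-96 + 1212/275)/79 = -19/79*(-25188/275) = 478572/21725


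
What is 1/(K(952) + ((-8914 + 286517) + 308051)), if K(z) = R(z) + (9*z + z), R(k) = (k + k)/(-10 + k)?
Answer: 471/280327906 ≈ 1.6802e-6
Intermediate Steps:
R(k) = 2*k/(-10 + k) (R(k) = (2*k)/(-10 + k) = 2*k/(-10 + k))
K(z) = 10*z + 2*z/(-10 + z) (K(z) = 2*z/(-10 + z) + (9*z + z) = 2*z/(-10 + z) + 10*z = 10*z + 2*z/(-10 + z))
1/(K(952) + ((-8914 + 286517) + 308051)) = 1/(2*952*(-49 + 5*952)/(-10 + 952) + ((-8914 + 286517) + 308051)) = 1/(2*952*(-49 + 4760)/942 + (277603 + 308051)) = 1/(2*952*(1/942)*4711 + 585654) = 1/(4484872/471 + 585654) = 1/(280327906/471) = 471/280327906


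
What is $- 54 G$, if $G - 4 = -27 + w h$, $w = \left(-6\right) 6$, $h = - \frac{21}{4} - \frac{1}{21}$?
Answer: $- \frac{63396}{7} \approx -9056.6$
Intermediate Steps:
$h = - \frac{445}{84}$ ($h = \left(-21\right) \frac{1}{4} - \frac{1}{21} = - \frac{21}{4} - \frac{1}{21} = - \frac{445}{84} \approx -5.2976$)
$w = -36$
$G = \frac{1174}{7}$ ($G = 4 - - \frac{1146}{7} = 4 + \left(-27 + \frac{1335}{7}\right) = 4 + \frac{1146}{7} = \frac{1174}{7} \approx 167.71$)
$- 54 G = \left(-54\right) \frac{1174}{7} = - \frac{63396}{7}$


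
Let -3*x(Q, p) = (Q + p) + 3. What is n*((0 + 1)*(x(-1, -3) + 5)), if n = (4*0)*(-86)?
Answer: 0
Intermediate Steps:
x(Q, p) = -1 - Q/3 - p/3 (x(Q, p) = -((Q + p) + 3)/3 = -(3 + Q + p)/3 = -1 - Q/3 - p/3)
n = 0 (n = 0*(-86) = 0)
n*((0 + 1)*(x(-1, -3) + 5)) = 0*((0 + 1)*((-1 - ⅓*(-1) - ⅓*(-3)) + 5)) = 0*(1*((-1 + ⅓ + 1) + 5)) = 0*(1*(⅓ + 5)) = 0*(1*(16/3)) = 0*(16/3) = 0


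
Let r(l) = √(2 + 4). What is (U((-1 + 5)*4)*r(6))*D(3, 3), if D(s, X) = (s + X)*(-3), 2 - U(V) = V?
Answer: 252*√6 ≈ 617.27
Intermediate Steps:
U(V) = 2 - V
D(s, X) = -3*X - 3*s (D(s, X) = (X + s)*(-3) = -3*X - 3*s)
r(l) = √6
(U((-1 + 5)*4)*r(6))*D(3, 3) = ((2 - (-1 + 5)*4)*√6)*(-3*3 - 3*3) = ((2 - 4*4)*√6)*(-9 - 9) = ((2 - 1*16)*√6)*(-18) = ((2 - 16)*√6)*(-18) = -14*√6*(-18) = 252*√6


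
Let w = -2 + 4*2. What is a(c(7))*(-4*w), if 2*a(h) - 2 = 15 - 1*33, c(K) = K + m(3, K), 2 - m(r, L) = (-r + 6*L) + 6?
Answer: 192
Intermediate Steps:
m(r, L) = -4 + r - 6*L (m(r, L) = 2 - ((-r + 6*L) + 6) = 2 - (6 - r + 6*L) = 2 + (-6 + r - 6*L) = -4 + r - 6*L)
c(K) = -1 - 5*K (c(K) = K + (-4 + 3 - 6*K) = K + (-1 - 6*K) = -1 - 5*K)
w = 6 (w = -2 + 8 = 6)
a(h) = -8 (a(h) = 1 + (15 - 1*33)/2 = 1 + (15 - 33)/2 = 1 + (½)*(-18) = 1 - 9 = -8)
a(c(7))*(-4*w) = -(-32)*6 = -8*(-24) = 192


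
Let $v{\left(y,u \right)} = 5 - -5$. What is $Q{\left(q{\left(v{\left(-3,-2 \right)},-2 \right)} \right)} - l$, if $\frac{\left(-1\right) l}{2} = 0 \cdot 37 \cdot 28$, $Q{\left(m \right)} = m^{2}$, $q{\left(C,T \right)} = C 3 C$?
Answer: $90000$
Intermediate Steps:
$v{\left(y,u \right)} = 10$ ($v{\left(y,u \right)} = 5 + 5 = 10$)
$q{\left(C,T \right)} = 3 C^{2}$ ($q{\left(C,T \right)} = 3 C C = 3 C^{2}$)
$l = 0$ ($l = - 2 \cdot 0 \cdot 37 \cdot 28 = - 2 \cdot 0 \cdot 28 = \left(-2\right) 0 = 0$)
$Q{\left(q{\left(v{\left(-3,-2 \right)},-2 \right)} \right)} - l = \left(3 \cdot 10^{2}\right)^{2} - 0 = \left(3 \cdot 100\right)^{2} + 0 = 300^{2} + 0 = 90000 + 0 = 90000$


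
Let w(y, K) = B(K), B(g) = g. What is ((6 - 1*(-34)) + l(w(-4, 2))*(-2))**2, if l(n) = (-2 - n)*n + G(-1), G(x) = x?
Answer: 3364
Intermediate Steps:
w(y, K) = K
l(n) = -1 + n*(-2 - n) (l(n) = (-2 - n)*n - 1 = n*(-2 - n) - 1 = -1 + n*(-2 - n))
((6 - 1*(-34)) + l(w(-4, 2))*(-2))**2 = ((6 - 1*(-34)) + (-1 - 1*2**2 - 2*2)*(-2))**2 = ((6 + 34) + (-1 - 1*4 - 4)*(-2))**2 = (40 + (-1 - 4 - 4)*(-2))**2 = (40 - 9*(-2))**2 = (40 + 18)**2 = 58**2 = 3364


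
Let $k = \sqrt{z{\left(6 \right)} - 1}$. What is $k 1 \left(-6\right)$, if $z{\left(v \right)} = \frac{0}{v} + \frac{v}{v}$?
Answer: $0$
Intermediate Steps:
$z{\left(v \right)} = 1$ ($z{\left(v \right)} = 0 + 1 = 1$)
$k = 0$ ($k = \sqrt{1 - 1} = \sqrt{0} = 0$)
$k 1 \left(-6\right) = 0 \cdot 1 \left(-6\right) = 0 \left(-6\right) = 0$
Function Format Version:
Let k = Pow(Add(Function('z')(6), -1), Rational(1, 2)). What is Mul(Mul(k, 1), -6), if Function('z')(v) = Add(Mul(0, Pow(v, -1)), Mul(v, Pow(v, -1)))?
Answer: 0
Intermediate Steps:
Function('z')(v) = 1 (Function('z')(v) = Add(0, 1) = 1)
k = 0 (k = Pow(Add(1, -1), Rational(1, 2)) = Pow(0, Rational(1, 2)) = 0)
Mul(Mul(k, 1), -6) = Mul(Mul(0, 1), -6) = Mul(0, -6) = 0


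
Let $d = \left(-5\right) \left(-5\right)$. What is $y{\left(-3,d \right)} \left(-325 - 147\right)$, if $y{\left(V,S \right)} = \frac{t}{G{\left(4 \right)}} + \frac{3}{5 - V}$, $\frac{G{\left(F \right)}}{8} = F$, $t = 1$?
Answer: $- \frac{767}{4} \approx -191.75$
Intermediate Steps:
$G{\left(F \right)} = 8 F$
$d = 25$
$y{\left(V,S \right)} = \frac{1}{32} + \frac{3}{5 - V}$ ($y{\left(V,S \right)} = 1 \frac{1}{8 \cdot 4} + \frac{3}{5 - V} = 1 \cdot \frac{1}{32} + \frac{3}{5 - V} = \frac{1}{32} + \frac{3}{5 - V}$)
$y{\left(-3,d \right)} \left(-325 - 147\right) = \frac{-101 - 3}{32 \left(-5 - 3\right)} \left(-325 - 147\right) = \frac{1}{32} \frac{1}{-8} \left(-104\right) \left(-325 - 147\right) = \frac{1}{32} \left(- \frac{1}{8}\right) \left(-104\right) \left(-472\right) = \frac{13}{32} \left(-472\right) = - \frac{767}{4}$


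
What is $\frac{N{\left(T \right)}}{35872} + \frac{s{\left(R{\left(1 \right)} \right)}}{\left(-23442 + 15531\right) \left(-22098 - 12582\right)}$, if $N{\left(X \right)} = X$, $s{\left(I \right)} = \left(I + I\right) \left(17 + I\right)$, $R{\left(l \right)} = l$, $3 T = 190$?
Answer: $\frac{6351247}{3597078960} \approx 0.0017657$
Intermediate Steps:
$T = \frac{190}{3}$ ($T = \frac{1}{3} \cdot 190 = \frac{190}{3} \approx 63.333$)
$s{\left(I \right)} = 2 I \left(17 + I\right)$
$\frac{N{\left(T \right)}}{35872} + \frac{s{\left(R{\left(1 \right)} \right)}}{\left(-23442 + 15531\right) \left(-22098 - 12582\right)} = \frac{190}{3 \cdot 35872} + \frac{2 \cdot 1 \left(17 + 1\right)}{\left(-23442 + 15531\right) \left(-22098 - 12582\right)} = \frac{190}{3} \cdot \frac{1}{35872} + \frac{2 \cdot 1 \cdot 18}{\left(-7911\right) \left(-34680\right)} = \frac{5}{2832} + \frac{36}{274353480} = \frac{5}{2832} + 36 \cdot \frac{1}{274353480} = \frac{5}{2832} + \frac{1}{7620930} = \frac{6351247}{3597078960}$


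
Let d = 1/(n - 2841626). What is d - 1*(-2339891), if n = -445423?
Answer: 7691336371658/3287049 ≈ 2.3399e+6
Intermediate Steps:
d = -1/3287049 (d = 1/(-445423 - 2841626) = 1/(-3287049) = -1/3287049 ≈ -3.0422e-7)
d - 1*(-2339891) = -1/3287049 - 1*(-2339891) = -1/3287049 + 2339891 = 7691336371658/3287049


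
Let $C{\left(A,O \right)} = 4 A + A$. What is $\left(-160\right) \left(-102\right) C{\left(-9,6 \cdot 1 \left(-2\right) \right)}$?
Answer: $-734400$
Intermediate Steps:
$C{\left(A,O \right)} = 5 A$
$\left(-160\right) \left(-102\right) C{\left(-9,6 \cdot 1 \left(-2\right) \right)} = \left(-160\right) \left(-102\right) 5 \left(-9\right) = 16320 \left(-45\right) = -734400$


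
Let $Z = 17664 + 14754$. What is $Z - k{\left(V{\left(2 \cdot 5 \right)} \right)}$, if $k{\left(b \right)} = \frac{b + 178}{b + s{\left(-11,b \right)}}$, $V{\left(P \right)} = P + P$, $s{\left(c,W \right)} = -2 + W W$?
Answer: $\frac{615933}{19} \approx 32418.0$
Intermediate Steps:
$Z = 32418$
$s{\left(c,W \right)} = -2 + W^{2}$
$V{\left(P \right)} = 2 P$
$k{\left(b \right)} = \frac{178 + b}{-2 + b + b^{2}}$ ($k{\left(b \right)} = \frac{b + 178}{b + \left(-2 + b^{2}\right)} = \frac{178 + b}{-2 + b + b^{2}}$)
$Z - k{\left(V{\left(2 \cdot 5 \right)} \right)} = 32418 - \frac{178 + 2 \cdot 2 \cdot 5}{-2 + 2 \cdot 2 \cdot 5 + \left(2 \cdot 2 \cdot 5\right)^{2}} = 32418 - \frac{178 + 2 \cdot 10}{-2 + 2 \cdot 10 + \left(2 \cdot 10\right)^{2}} = 32418 - \frac{178 + 20}{-2 + 20 + 20^{2}} = 32418 - \frac{1}{-2 + 20 + 400} \cdot 198 = 32418 - \frac{1}{418} \cdot 198 = 32418 - \frac{9}{19} = \frac{615933}{19}$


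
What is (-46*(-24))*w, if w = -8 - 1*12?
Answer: -22080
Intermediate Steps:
w = -20 (w = -8 - 12 = -20)
(-46*(-24))*w = -46*(-24)*(-20) = 1104*(-20) = -22080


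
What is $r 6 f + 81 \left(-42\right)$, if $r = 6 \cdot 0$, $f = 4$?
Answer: $-3402$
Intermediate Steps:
$r = 0$
$r 6 f + 81 \left(-42\right) = 0 \cdot 6 \cdot 4 + 81 \left(-42\right) = 0 \cdot 4 - 3402 = 0 - 3402 = -3402$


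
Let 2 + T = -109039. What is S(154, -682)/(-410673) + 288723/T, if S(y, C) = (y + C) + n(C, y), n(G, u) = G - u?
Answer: -39474002885/14926731531 ≈ -2.6445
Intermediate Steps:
T = -109041 (T = -2 - 109039 = -109041)
S(y, C) = 2*C (S(y, C) = (y + C) + (C - y) = (C + y) + (C - y) = 2*C)
S(154, -682)/(-410673) + 288723/T = (2*(-682))/(-410673) + 288723/(-109041) = -1364*(-1/410673) + 288723*(-1/109041) = 1364/410673 - 96241/36347 = -39474002885/14926731531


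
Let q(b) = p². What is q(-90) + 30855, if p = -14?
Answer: 31051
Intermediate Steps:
q(b) = 196 (q(b) = (-14)² = 196)
q(-90) + 30855 = 196 + 30855 = 31051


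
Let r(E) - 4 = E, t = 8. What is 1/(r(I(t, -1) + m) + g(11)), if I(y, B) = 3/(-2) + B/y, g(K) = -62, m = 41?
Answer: -8/149 ≈ -0.053691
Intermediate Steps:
I(y, B) = -3/2 + B/y (I(y, B) = 3*(-½) + B/y = -3/2 + B/y)
r(E) = 4 + E
1/(r(I(t, -1) + m) + g(11)) = 1/((4 + ((-3/2 - 1/8) + 41)) - 62) = 1/((4 + ((-3/2 - 1*⅛) + 41)) - 62) = 1/((4 + ((-3/2 - ⅛) + 41)) - 62) = 1/((4 + (-13/8 + 41)) - 62) = 1/((4 + 315/8) - 62) = 1/(347/8 - 62) = 1/(-149/8) = -8/149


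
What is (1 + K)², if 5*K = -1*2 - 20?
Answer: 289/25 ≈ 11.560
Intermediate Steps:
K = -22/5 (K = (-1*2 - 20)/5 = (-2 - 20)/5 = (⅕)*(-22) = -22/5 ≈ -4.4000)
(1 + K)² = (1 - 22/5)² = (-17/5)² = 289/25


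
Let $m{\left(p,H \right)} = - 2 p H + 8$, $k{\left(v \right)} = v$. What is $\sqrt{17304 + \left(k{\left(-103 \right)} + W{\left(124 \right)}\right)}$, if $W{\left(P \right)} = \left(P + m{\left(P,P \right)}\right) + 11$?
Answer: $4 i \sqrt{838} \approx 115.79 i$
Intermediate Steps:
$m{\left(p,H \right)} = 8 - 2 H p$ ($m{\left(p,H \right)} = - 2 H p + 8 = 8 - 2 H p$)
$W{\left(P \right)} = 19 + P - 2 P^{2}$ ($W{\left(P \right)} = \left(P - \left(-8 + 2 P P\right)\right) + 11 = \left(P - \left(-8 + 2 P^{2}\right)\right) + 11 = \left(8 + P - 2 P^{2}\right) + 11 = 19 + P - 2 P^{2}$)
$\sqrt{17304 + \left(k{\left(-103 \right)} + W{\left(124 \right)}\right)} = \sqrt{17304 + \left(-103 + \left(19 + 124 - 2 \cdot 124^{2}\right)\right)} = \sqrt{17304 + \left(-103 + \left(19 + 124 - 30752\right)\right)} = \sqrt{17304 - 30712} = \sqrt{-13408} = 4 i \sqrt{838}$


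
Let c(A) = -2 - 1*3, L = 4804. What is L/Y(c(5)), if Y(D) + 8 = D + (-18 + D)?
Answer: -1201/9 ≈ -133.44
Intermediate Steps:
c(A) = -5 (c(A) = -2 - 3 = -5)
Y(D) = -26 + 2*D (Y(D) = -8 + (D + (-18 + D)) = -8 + (-18 + 2*D) = -26 + 2*D)
L/Y(c(5)) = 4804/(-26 + 2*(-5)) = 4804/(-26 - 10) = 4804/(-36) = 4804*(-1/36) = -1201/9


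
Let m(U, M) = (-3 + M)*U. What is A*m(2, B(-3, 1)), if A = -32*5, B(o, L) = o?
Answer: 1920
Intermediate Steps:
A = -160
m(U, M) = U*(-3 + M)
A*m(2, B(-3, 1)) = -320*(-3 - 3) = -320*(-6) = -160*(-12) = 1920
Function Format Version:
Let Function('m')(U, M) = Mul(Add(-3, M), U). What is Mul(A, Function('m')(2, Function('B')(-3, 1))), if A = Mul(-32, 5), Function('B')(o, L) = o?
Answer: 1920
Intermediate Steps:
A = -160
Function('m')(U, M) = Mul(U, Add(-3, M))
Mul(A, Function('m')(2, Function('B')(-3, 1))) = Mul(-160, Mul(2, Add(-3, -3))) = Mul(-160, Mul(2, -6)) = Mul(-160, -12) = 1920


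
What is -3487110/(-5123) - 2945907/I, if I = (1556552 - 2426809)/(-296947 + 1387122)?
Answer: 16455826662650445/4458326611 ≈ 3.6910e+6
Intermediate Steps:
I = -870257/1090175 ≈ -0.79827
-3487110/(-5123) - 2945907/I = -3487110/(-5123) - 2945907/(-870257/1090175) = -3487110*(-1/5123) - 2945907*(-1090175/870257) = 3487110/5123 + 3211554163725/870257 = 16455826662650445/4458326611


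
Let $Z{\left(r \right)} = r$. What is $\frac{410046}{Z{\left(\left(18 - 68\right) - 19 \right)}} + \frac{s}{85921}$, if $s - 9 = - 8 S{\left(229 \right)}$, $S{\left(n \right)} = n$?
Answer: $- \frac{11743896051}{1976183} \approx -5942.7$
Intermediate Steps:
$s = -1823$ ($s = 9 - 1832 = -1823$)
$\frac{410046}{Z{\left(\left(18 - 68\right) - 19 \right)}} + \frac{s}{85921} = \frac{410046}{\left(18 - 68\right) - 19} - \frac{1823}{85921} = \frac{410046}{-50 - 19} - \frac{1823}{85921} = \frac{410046}{-69} - \frac{1823}{85921} = 410046 \left(- \frac{1}{69}\right) - \frac{1823}{85921} = - \frac{136682}{23} - \frac{1823}{85921} = - \frac{11743896051}{1976183}$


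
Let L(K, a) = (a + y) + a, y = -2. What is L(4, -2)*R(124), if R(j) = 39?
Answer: -234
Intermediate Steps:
L(K, a) = -2 + 2*a (L(K, a) = (a - 2) + a = (-2 + a) + a = -2 + 2*a)
L(4, -2)*R(124) = (-2 + 2*(-2))*39 = (-2 - 4)*39 = -6*39 = -234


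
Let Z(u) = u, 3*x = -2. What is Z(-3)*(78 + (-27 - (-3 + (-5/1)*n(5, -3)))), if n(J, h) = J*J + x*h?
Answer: -567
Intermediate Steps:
x = -2/3 (x = (1/3)*(-2) = -2/3 ≈ -0.66667)
n(J, h) = J**2 - 2*h/3 (n(J, h) = J*J - 2*h/3 = J**2 - 2*h/3)
Z(-3)*(78 + (-27 - (-3 + (-5/1)*n(5, -3)))) = -3*(78 + (-27 - (-3 + (-5/1)*(5**2 - 2/3*(-3))))) = -3*(78 + (-27 - (-3 + (-5*1)*(25 + 2)))) = -3*(78 + (-27 - (-3 - 5*27))) = -3*(78 + (-27 - (-3 - 135))) = -3*(78 + (-27 - 1*(-138))) = -3*(78 + (-27 + 138)) = -3*(78 + 111) = -3*189 = -567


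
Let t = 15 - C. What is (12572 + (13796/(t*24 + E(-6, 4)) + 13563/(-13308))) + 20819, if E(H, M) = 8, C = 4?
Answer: 630457544/18853 ≈ 33441.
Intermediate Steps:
t = 11 (t = 15 - 1*4 = 15 - 4 = 11)
(12572 + (13796/(t*24 + E(-6, 4)) + 13563/(-13308))) + 20819 = (12572 + (13796/(11*24 + 8) + 13563/(-13308))) + 20819 = (12572 + (13796/(264 + 8) + 13563*(-1/13308))) + 20819 = (12572 + (13796/272 - 4521/4436)) + 20819 = (12572 + (13796*(1/272) - 4521/4436)) + 20819 = (12572 + (3449/68 - 4521/4436)) + 20819 = (12572 + 937021/18853) + 20819 = 237956937/18853 + 20819 = 630457544/18853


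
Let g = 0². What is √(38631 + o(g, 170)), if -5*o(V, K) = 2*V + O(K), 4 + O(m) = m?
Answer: √964945/5 ≈ 196.46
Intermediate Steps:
O(m) = -4 + m
g = 0
o(V, K) = ⅘ - 2*V/5 - K/5 (o(V, K) = -(2*V + (-4 + K))/5 = -(-4 + K + 2*V)/5 = ⅘ - 2*V/5 - K/5)
√(38631 + o(g, 170)) = √(38631 + (⅘ - ⅖*0 - ⅕*170)) = √(38631 + (⅘ + 0 - 34)) = √(38631 - 166/5) = √(192989/5) = √964945/5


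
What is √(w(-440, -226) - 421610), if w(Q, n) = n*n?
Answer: I*√370534 ≈ 608.71*I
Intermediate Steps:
w(Q, n) = n²
√(w(-440, -226) - 421610) = √((-226)² - 421610) = √(51076 - 421610) = √(-370534) = I*√370534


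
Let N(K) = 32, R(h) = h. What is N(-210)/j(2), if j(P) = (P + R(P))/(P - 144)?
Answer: -1136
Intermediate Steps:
j(P) = 2*P/(-144 + P) (j(P) = (P + P)/(P - 144) = (2*P)/(-144 + P) = 2*P/(-144 + P))
N(-210)/j(2) = 32/((2*2/(-144 + 2))) = 32/((2*2/(-142))) = 32/((2*2*(-1/142))) = 32/(-2/71) = 32*(-71/2) = -1136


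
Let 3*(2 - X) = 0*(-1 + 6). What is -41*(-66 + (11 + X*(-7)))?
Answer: 2829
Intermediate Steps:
X = 2 (X = 2 - 0*(-1 + 6) = 2 - 0*5 = 2 - ⅓*0 = 2 + 0 = 2)
-41*(-66 + (11 + X*(-7))) = -41*(-66 + (11 + 2*(-7))) = -41*(-66 + (11 - 14)) = -41*(-66 - 3) = -41*(-69) = 2829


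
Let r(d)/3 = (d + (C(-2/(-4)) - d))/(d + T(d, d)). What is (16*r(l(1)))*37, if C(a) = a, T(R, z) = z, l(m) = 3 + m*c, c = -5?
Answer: -222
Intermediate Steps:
l(m) = 3 - 5*m (l(m) = 3 + m*(-5) = 3 - 5*m)
r(d) = 3/(4*d) (r(d) = 3*((d + (-2/(-4) - d))/(d + d)) = 3*((d + (-2*(-¼) - d))/((2*d))) = 3*((d + (½ - d))*(1/(2*d))) = 3*((1/(2*d))/2) = 3*(1/(4*d)) = 3/(4*d))
(16*r(l(1)))*37 = (16*(3/(4*(3 - 5*1))))*37 = (16*(3/(4*(3 - 5))))*37 = (16*((¾)/(-2)))*37 = (16*((¾)*(-½)))*37 = (16*(-3/8))*37 = -6*37 = -222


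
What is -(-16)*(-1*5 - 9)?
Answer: -224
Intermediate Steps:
-(-16)*(-1*5 - 9) = -(-16)*(-5 - 9) = -(-16)*(-14) = -4*56 = -224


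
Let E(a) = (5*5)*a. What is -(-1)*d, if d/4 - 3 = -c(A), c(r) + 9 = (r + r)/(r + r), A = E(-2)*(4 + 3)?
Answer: 44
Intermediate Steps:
E(a) = 25*a
A = -350 (A = (25*(-2))*(4 + 3) = -50*7 = -350)
c(r) = -8 (c(r) = -9 + (r + r)/(r + r) = -9 + (2*r)/((2*r)) = -9 + (2*r)*(1/(2*r)) = -9 + 1 = -8)
d = 44 (d = 12 + 4*(-1*(-8)) = 12 + 4*8 = 12 + 32 = 44)
-(-1)*d = -(-1)*44 = -1*(-44) = 44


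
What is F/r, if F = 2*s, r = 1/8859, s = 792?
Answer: 14032656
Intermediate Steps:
r = 1/8859 ≈ 0.00011288
F = 1584 (F = 2*792 = 1584)
F/r = 1584/(1/8859) = 1584*8859 = 14032656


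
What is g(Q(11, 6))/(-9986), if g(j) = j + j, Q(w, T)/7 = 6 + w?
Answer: -119/4993 ≈ -0.023833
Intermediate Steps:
Q(w, T) = 42 + 7*w (Q(w, T) = 7*(6 + w) = 42 + 7*w)
g(j) = 2*j
g(Q(11, 6))/(-9986) = (2*(42 + 7*11))/(-9986) = (2*(42 + 77))*(-1/9986) = (2*119)*(-1/9986) = 238*(-1/9986) = -119/4993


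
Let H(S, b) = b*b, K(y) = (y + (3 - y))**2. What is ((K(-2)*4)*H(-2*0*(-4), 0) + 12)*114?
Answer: 1368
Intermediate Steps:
K(y) = 9 (K(y) = 3**2 = 9)
H(S, b) = b**2
((K(-2)*4)*H(-2*0*(-4), 0) + 12)*114 = ((9*4)*0**2 + 12)*114 = (36*0 + 12)*114 = (0 + 12)*114 = 12*114 = 1368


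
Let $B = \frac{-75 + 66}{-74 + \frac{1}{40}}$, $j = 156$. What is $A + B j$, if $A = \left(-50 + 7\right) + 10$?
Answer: $- \frac{41487}{2959} \approx -14.021$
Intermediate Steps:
$B = \frac{360}{2959}$ ($B = - \frac{9}{-74 + \frac{1}{40}} = - \frac{9}{- \frac{2959}{40}} = \left(-9\right) \left(- \frac{40}{2959}\right) = \frac{360}{2959} \approx 0.12166$)
$A = -33$ ($A = -43 + 10 = -33$)
$A + B j = -33 + \frac{360}{2959} \cdot 156 = -33 + \frac{56160}{2959} = - \frac{41487}{2959}$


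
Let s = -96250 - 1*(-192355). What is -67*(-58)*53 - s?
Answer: 109853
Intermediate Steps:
s = 96105 (s = -96250 + 192355 = 96105)
-67*(-58)*53 - s = -67*(-58)*53 - 1*96105 = 3886*53 - 96105 = 205958 - 96105 = 109853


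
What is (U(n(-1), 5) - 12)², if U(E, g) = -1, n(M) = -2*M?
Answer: 169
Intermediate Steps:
(U(n(-1), 5) - 12)² = (-1 - 12)² = (-13)² = 169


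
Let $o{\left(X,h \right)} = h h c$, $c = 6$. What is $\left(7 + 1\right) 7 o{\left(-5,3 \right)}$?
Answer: $3024$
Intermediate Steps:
$o{\left(X,h \right)} = 6 h^{2}$ ($o{\left(X,h \right)} = h h 6 = h^{2} \cdot 6 = 6 h^{2}$)
$\left(7 + 1\right) 7 o{\left(-5,3 \right)} = \left(7 + 1\right) 7 \cdot 6 \cdot 3^{2} = 8 \cdot 7 \cdot 6 \cdot 9 = 56 \cdot 54 = 3024$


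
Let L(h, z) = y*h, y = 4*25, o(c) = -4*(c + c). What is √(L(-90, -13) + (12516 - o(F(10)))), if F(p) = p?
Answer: 2*√899 ≈ 59.967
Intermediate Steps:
o(c) = -8*c
y = 100
L(h, z) = 100*h
√(L(-90, -13) + (12516 - o(F(10)))) = √(100*(-90) + (12516 - (-8)*10)) = √(-9000 + (12516 - 1*(-80))) = √(-9000 + (12516 + 80)) = √(-9000 + 12596) = √3596 = 2*√899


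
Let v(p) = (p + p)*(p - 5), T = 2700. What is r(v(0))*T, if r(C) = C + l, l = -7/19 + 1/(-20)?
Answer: -21465/19 ≈ -1129.7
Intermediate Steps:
v(p) = 2*p*(-5 + p) (v(p) = (2*p)*(-5 + p) = 2*p*(-5 + p))
l = -159/380 (l = -7*1/19 + 1*(-1/20) = -7/19 - 1/20 = -159/380 ≈ -0.41842)
r(C) = -159/380 + C (r(C) = C - 159/380 = -159/380 + C)
r(v(0))*T = (-159/380 + 2*0*(-5 + 0))*2700 = (-159/380 + 2*0*(-5))*2700 = (-159/380 + 0)*2700 = -159/380*2700 = -21465/19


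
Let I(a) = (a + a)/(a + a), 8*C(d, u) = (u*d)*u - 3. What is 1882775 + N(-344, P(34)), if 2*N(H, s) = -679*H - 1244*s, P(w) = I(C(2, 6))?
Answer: 1998941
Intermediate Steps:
C(d, u) = -3/8 + d*u²/8 (C(d, u) = ((u*d)*u - 3)/8 = ((d*u)*u - 3)/8 = (d*u² - 3)/8 = (-3 + d*u²)/8 = -3/8 + d*u²/8)
I(a) = 1 (I(a) = (2*a)/((2*a)) = (2*a)*(1/(2*a)) = 1)
P(w) = 1
N(H, s) = -622*s - 679*H/2 (N(H, s) = (-679*H - 1244*s)/2 = (-1244*s - 679*H)/2 = -622*s - 679*H/2)
1882775 + N(-344, P(34)) = 1882775 + (-622*1 - 679/2*(-344)) = 1882775 + (-622 + 116788) = 1882775 + 116166 = 1998941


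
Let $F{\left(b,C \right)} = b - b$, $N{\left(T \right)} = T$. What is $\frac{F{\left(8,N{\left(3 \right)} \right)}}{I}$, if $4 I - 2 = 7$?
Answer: $0$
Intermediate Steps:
$I = \frac{9}{4}$ ($I = \frac{1}{2} + \frac{1}{4} \cdot 7 = \frac{1}{2} + \frac{7}{4} = \frac{9}{4} \approx 2.25$)
$F{\left(b,C \right)} = 0$
$\frac{F{\left(8,N{\left(3 \right)} \right)}}{I} = \frac{0}{\frac{9}{4}} = 0 \cdot \frac{4}{9} = 0$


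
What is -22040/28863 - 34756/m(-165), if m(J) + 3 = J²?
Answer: -267189218/130951431 ≈ -2.0404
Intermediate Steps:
m(J) = -3 + J²
-22040/28863 - 34756/m(-165) = -22040/28863 - 34756/(-3 + (-165)²) = -22040*1/28863 - 34756/(-3 + 27225) = -22040/28863 - 34756/27222 = -22040/28863 - 34756*1/27222 = -22040/28863 - 17378/13611 = -267189218/130951431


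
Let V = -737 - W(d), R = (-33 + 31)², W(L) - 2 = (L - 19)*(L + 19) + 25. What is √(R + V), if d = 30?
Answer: I*√1299 ≈ 36.042*I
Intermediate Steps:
W(L) = 27 + (-19 + L)*(19 + L) (W(L) = 2 + ((L - 19)*(L + 19) + 25) = 2 + ((-19 + L)*(19 + L) + 25) = 2 + (25 + (-19 + L)*(19 + L)) = 27 + (-19 + L)*(19 + L))
R = 4 (R = (-2)² = 4)
V = -1303 (V = -737 - (-334 + 30²) = -737 - (-334 + 900) = -737 - 1*566 = -737 - 566 = -1303)
√(R + V) = √(4 - 1303) = √(-1299) = I*√1299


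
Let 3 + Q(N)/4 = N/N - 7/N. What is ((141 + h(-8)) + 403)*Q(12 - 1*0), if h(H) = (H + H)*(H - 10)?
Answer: -25792/3 ≈ -8597.3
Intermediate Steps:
h(H) = 2*H*(-10 + H) (h(H) = (2*H)*(-10 + H) = 2*H*(-10 + H))
Q(N) = -8 - 28/N (Q(N) = -12 + 4*(N/N - 7/N) = -12 + 4*(1 - 7/N) = -12 + (4 - 28/N) = -8 - 28/N)
((141 + h(-8)) + 403)*Q(12 - 1*0) = ((141 + 2*(-8)*(-10 - 8)) + 403)*(-8 - 28/(12 - 1*0)) = ((141 + 2*(-8)*(-18)) + 403)*(-8 - 28/(12 + 0)) = ((141 + 288) + 403)*(-8 - 28/12) = (429 + 403)*(-8 - 28*1/12) = 832*(-8 - 7/3) = 832*(-31/3) = -25792/3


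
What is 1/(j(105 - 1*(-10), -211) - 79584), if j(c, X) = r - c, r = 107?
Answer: -1/79592 ≈ -1.2564e-5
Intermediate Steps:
j(c, X) = 107 - c
1/(j(105 - 1*(-10), -211) - 79584) = 1/((107 - (105 - 1*(-10))) - 79584) = 1/((107 - (105 + 10)) - 79584) = 1/((107 - 1*115) - 79584) = 1/((107 - 115) - 79584) = 1/(-8 - 79584) = 1/(-79592) = -1/79592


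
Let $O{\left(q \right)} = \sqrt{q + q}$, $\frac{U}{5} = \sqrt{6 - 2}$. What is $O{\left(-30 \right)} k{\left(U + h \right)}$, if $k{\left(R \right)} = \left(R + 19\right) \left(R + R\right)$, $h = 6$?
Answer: $2240 i \sqrt{15} \approx 8675.5 i$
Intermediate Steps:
$U = 10$ ($U = 5 \sqrt{6 - 2} = 5 \sqrt{4} = 5 \cdot 2 = 10$)
$O{\left(q \right)} = \sqrt{2} \sqrt{q}$ ($O{\left(q \right)} = \sqrt{2 q} = \sqrt{2} \sqrt{q}$)
$k{\left(R \right)} = 2 R \left(19 + R\right)$ ($k{\left(R \right)} = \left(19 + R\right) 2 R = 2 R \left(19 + R\right)$)
$O{\left(-30 \right)} k{\left(U + h \right)} = \sqrt{2} \sqrt{-30} \cdot 2 \left(10 + 6\right) \left(19 + \left(10 + 6\right)\right) = \sqrt{2} i \sqrt{30} \cdot 2 \cdot 16 \left(19 + 16\right) = 2 i \sqrt{15} \cdot 2 \cdot 16 \cdot 35 = 2 i \sqrt{15} \cdot 1120 = 2240 i \sqrt{15}$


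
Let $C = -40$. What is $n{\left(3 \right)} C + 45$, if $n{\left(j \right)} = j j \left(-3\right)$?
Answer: $1125$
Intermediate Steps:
$n{\left(j \right)} = - 3 j^{2}$ ($n{\left(j \right)} = j^{2} \left(-3\right) = - 3 j^{2}$)
$n{\left(3 \right)} C + 45 = - 3 \cdot 3^{2} \left(-40\right) + 45 = \left(-3\right) 9 \left(-40\right) + 45 = \left(-27\right) \left(-40\right) + 45 = 1080 + 45 = 1125$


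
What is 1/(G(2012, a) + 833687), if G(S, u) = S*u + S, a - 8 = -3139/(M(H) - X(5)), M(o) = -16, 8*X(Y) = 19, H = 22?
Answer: 147/175739209 ≈ 8.3647e-7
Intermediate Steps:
X(Y) = 19/8 (X(Y) = (⅛)*19 = 19/8)
a = 26288/147 (a = 8 - 3139/(-16 - 1*19/8) = 8 - 3139/(-16 - 19/8) = 8 - 3139/(-147/8) = 8 - 3139*(-8/147) = 8 + 25112/147 = 26288/147 ≈ 178.83)
G(S, u) = S + S*u
1/(G(2012, a) + 833687) = 1/(2012*(1 + 26288/147) + 833687) = 1/(2012*(26435/147) + 833687) = 1/(53187220/147 + 833687) = 1/(175739209/147) = 147/175739209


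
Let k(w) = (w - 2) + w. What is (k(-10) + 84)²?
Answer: 3844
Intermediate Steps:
k(w) = -2 + 2*w (k(w) = (-2 + w) + w = -2 + 2*w)
(k(-10) + 84)² = ((-2 + 2*(-10)) + 84)² = ((-2 - 20) + 84)² = (-22 + 84)² = 62² = 3844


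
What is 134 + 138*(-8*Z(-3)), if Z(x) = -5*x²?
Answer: 49814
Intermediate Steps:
134 + 138*(-8*Z(-3)) = 134 + 138*(-(-40)*(-3)²) = 134 + 138*(-(-40)*9) = 134 + 138*(-8*(-45)) = 134 + 138*360 = 134 + 49680 = 49814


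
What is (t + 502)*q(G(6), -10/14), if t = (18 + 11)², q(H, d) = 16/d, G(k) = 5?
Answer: -150416/5 ≈ -30083.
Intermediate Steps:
t = 841 (t = 29² = 841)
(t + 502)*q(G(6), -10/14) = (841 + 502)*(16/((-10/14))) = 1343*(16/((-10*1/14))) = 1343*(16/(-5/7)) = 1343*(16*(-7/5)) = 1343*(-112/5) = -150416/5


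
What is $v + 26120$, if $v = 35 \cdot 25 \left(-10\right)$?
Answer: $17370$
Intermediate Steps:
$v = -8750$ ($v = 875 \left(-10\right) = -8750$)
$v + 26120 = -8750 + 26120 = 17370$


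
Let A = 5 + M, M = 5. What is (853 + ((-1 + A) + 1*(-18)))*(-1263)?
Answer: -1065972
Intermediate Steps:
A = 10 (A = 5 + 5 = 10)
(853 + ((-1 + A) + 1*(-18)))*(-1263) = (853 + ((-1 + 10) + 1*(-18)))*(-1263) = (853 + (9 - 18))*(-1263) = (853 - 9)*(-1263) = 844*(-1263) = -1065972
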